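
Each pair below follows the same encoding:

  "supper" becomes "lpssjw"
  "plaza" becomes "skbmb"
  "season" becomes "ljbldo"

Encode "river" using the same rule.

s(18)→l(11) and u(20)→p(15) fit y≡15x+1 (mod 26); the inverse of 15 mod 26 is 7. Treating letters as 0–25, the rule is x ↦ 15x + 1 (mod 26).
Applying it to river: r(17)→15·17+1≡22=w; i(8)→15·8+1≡17=r; v(21)→15·21+1≡4=e; e(4)→15·4+1≡9=j; r(17)→15·17+1≡22=w (all mod 26).

wrejw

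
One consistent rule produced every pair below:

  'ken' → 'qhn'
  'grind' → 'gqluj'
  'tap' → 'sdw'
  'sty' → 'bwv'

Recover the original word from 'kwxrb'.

youth

The output letters match the input read backwards, each shifted +3: ken reversed is nek. The word is reversed, then every letter is shifted forward by 3.
Undoing it on kwxrb: shift back: k−3=h, w−3=t, x−3=u, r−3=o, b−3=y → htuoy; then reverse → youth.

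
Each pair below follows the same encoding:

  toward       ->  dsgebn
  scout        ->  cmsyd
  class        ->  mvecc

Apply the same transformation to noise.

xsmci

The shift depends on letter class: consonant t→d is +10, but vowel o→s is +4. Two shifts are in play — +4 for a/e/i/o/u, +10 for every other letter.
Applying it to noise: n(cons)+10=x, o(vowel)+4=s, i(vowel)+4=m, s(cons)+10=c, e(vowel)+4=i.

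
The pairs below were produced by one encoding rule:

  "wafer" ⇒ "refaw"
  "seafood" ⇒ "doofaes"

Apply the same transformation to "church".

hcruhc

The output letters match the input read backwards: wafer reversed is refaw. The word is simply reversed.
Applying it to church: reverse → hcruhc.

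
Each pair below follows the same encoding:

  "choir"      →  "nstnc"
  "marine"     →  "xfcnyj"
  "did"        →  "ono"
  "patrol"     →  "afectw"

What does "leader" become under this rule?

The shift depends on letter class: consonant c→n is +11, but vowel o→t is +5. Two shifts are in play — +5 for a/e/i/o/u, +11 for every other letter.
On leader: l(cons)+11=w, e(vowel)+5=j, a(vowel)+5=f, d(cons)+11=o, e(vowel)+5=j, r(cons)+11=c.

wjfojc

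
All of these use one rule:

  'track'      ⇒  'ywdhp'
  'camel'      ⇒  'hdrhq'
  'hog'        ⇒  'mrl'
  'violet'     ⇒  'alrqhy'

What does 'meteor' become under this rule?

rhyhrw

Vowels shift forward by 3 and consonants shift forward by 5.
For meteor: m(cons)+5=r, e(vowel)+3=h, t(cons)+5=y, e(vowel)+3=h, o(vowel)+3=r, r(cons)+5=w.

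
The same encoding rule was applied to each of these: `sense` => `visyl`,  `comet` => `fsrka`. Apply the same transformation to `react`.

uifia

In sense: s→v is +3, e→i is +4, n→s is +5, s→y is +6 — the shift increases by 1 each position. Letter i (0-indexed) is shifted by i+3, so successive shifts are 3, 4, 5, ….
For react: r+3=u, e+4=i, a+5=f, c+6=i, t+7=a.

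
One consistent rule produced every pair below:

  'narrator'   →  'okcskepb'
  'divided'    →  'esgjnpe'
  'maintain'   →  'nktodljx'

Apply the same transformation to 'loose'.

myzto

Shifts by position in narrator: pos 0: n→o (+1), pos 1: a→k (+10), pos 2: r→c (+11), pos 3: r→s (+1), pos 4: a→k (+10), pos 5: t→e (+11) — repeating every 3. It's a Vigenère-style cipher with numeric key [1,10,11]: position i shifts by key[i mod 3].
Applying it to loose: l+1=m, o+10=y, o+11=z, s+1=t, e+10=o.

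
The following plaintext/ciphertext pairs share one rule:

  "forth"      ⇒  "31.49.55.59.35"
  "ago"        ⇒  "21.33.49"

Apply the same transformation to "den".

27.29.47

f(#6)→31 and o(#15)→49: differences scale by 2, so n = 2·pos + 19. Each letter becomes 2×(its alphabet position, a=1..z=26) + 19.
On den: d=4→27, e=5→29, n=14→47.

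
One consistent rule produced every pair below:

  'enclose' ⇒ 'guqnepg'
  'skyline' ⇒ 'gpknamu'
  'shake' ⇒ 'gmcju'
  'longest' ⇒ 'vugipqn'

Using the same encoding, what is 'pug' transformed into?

The word is reversed, then every letter is shifted forward by 2.
Applying it to pug: reverse → gup; then shift: g+2=i, u+2=w, p+2=r.

iwr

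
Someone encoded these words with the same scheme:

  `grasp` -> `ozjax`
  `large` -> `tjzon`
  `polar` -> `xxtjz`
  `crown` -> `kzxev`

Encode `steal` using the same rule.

The shift depends on letter class: consonant g→o is +8, but vowel a→j is +9. The rule splits by letter class: vowels +9, consonants +8.
For steal: s(cons)+8=a, t(cons)+8=b, e(vowel)+9=n, a(vowel)+9=j, l(cons)+8=t.

abnjt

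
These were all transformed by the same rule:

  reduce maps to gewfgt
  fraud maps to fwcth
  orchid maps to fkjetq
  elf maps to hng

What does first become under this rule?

Two steps: reverse the string, then apply a Caesar shift of +2.
For first: reverse → tsrif; then shift: t+2=v, s+2=u, r+2=t, i+2=k, f+2=h.

vutkh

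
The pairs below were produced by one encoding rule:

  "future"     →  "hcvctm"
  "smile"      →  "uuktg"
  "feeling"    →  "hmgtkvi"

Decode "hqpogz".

finger

Shifts by position in future: pos 0: f→h (+2), pos 1: u→c (+8), pos 2: t→v (+2), pos 3: u→c (+8) — repeating every 2. The shifts repeat in a cycle of length 2: positions 0,1,… shift by +2, +8, then the pattern repeats.
Reversing it on hqpogz: h−2=f, q−8=i, p−2=n, o−8=g, g−2=e, z−8=r.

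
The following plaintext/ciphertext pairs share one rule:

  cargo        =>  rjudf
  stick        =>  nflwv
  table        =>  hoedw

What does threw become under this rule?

Two steps: reverse the string, then apply a Caesar shift of +3.
Applying it to threw: reverse → werht; then shift: w+3=z, e+3=h, r+3=u, h+3=k, t+3=w.

zhukw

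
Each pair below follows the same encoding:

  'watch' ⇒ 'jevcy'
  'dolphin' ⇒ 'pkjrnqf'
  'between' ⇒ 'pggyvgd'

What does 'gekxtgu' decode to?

service

Read the word backwards and shift each letter +2.
Decoding gekxtgu: shift back: g−2=e, e−2=c, k−2=i, x−2=v, t−2=r, g−2=e, u−2=s → ecivres; then reverse → service.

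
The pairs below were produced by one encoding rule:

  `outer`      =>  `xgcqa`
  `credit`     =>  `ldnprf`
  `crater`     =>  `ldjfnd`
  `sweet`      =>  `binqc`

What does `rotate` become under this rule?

aacmcq

Shifts by position in outer: pos 0: o→x (+9), pos 1: u→g (+12), pos 2: t→c (+9), pos 3: e→q (+12) — repeating every 2. A repeating key of period 2 is used — shifts +9, +12 over and over.
Applying it to rotate: r+9=a, o+12=a, t+9=c, a+12=m, t+9=c, e+12=q.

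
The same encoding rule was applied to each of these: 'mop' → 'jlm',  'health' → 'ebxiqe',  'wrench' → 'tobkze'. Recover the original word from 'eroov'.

hurry

Compare letters: m→j is +23, o→l is +23, p→m is +23 — a constant shift. This is a Caesar cipher with shift 23.
Reversing it on eroov: e−23=h, r−23=u, o−23=r, o−23=r, v−23=y.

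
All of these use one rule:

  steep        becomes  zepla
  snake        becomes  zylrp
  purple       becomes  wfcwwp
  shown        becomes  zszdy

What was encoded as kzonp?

A repeating key of period 3 is used — shifts +7, +11, +11 over and over.
Decoding kzonp: k−7=d, z−11=o, o−11=d, n−7=g, p−11=e.

dodge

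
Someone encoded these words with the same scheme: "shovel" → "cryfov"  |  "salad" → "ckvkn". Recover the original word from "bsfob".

Compare letters: s→c is +10, h→r is +10, o→y is +10 — a constant shift. It's a constant shift of +10 (ROT10).
Reversing it on bsfob: b−10=r, s−10=i, f−10=v, o−10=e, b−10=r.

river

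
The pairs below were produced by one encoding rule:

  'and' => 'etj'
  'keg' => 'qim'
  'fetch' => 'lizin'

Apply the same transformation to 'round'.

The shift depends on letter class: consonant n→t is +6, but vowel a→e is +4. The rule splits by letter class: vowels +4, consonants +6.
For round: r(cons)+6=x, o(vowel)+4=s, u(vowel)+4=y, n(cons)+6=t, d(cons)+6=j.

xsytj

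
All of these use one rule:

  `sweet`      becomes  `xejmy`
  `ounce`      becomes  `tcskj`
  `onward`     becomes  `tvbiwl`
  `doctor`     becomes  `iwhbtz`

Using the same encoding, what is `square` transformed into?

Shifts by position in sweet: pos 0: s→x (+5), pos 1: w→e (+8), pos 2: e→j (+5), pos 3: e→m (+8) — repeating every 2. A repeating key of period 2 is used — shifts +5, +8 over and over.
Applying it to square: s+5=x, q+8=y, u+5=z, a+8=i, r+5=w, e+8=m.

xyziwm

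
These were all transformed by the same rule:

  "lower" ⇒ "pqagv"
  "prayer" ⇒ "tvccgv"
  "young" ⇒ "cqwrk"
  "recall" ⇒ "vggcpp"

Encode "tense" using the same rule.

xgrwg

Vowels shift forward by 2 and consonants shift forward by 4.
For tense: t(cons)+4=x, e(vowel)+2=g, n(cons)+4=r, s(cons)+4=w, e(vowel)+2=g.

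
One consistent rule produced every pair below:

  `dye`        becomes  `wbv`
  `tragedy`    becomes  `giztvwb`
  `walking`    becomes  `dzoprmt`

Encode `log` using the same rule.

olt

Each pair mirrors across the alphabet (d↔w, y↔b, e↔v): positions sum to 25. Each letter is replaced by its mirror in the alphabet: a↔z, b↔y, c↔x, and so on (the Atbash cipher).
For log: l↔o, o↔l, g↔t.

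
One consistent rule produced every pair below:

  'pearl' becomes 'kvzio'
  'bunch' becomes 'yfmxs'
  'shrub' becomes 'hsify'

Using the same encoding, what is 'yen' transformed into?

bvm

Each pair mirrors across the alphabet (p↔k, e↔v, a↔z): positions sum to 25. Each letter is replaced by its mirror in the alphabet: a↔z, b↔y, c↔x, and so on (the Atbash cipher).
For yen: y↔b, e↔v, n↔m.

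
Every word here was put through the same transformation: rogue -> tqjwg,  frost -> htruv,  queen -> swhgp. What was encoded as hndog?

Shifts by position in rogue: pos 0: r→t (+2), pos 1: o→q (+2), pos 2: g→j (+3), pos 3: u→w (+2), pos 4: e→g (+2) — repeating every 3. It's a Vigenère-style cipher with numeric key [2,2,3]: position i shifts by key[i mod 3].
Reversing it on hndog: h−2=f, n−2=l, d−3=a, o−2=m, g−2=e.

flame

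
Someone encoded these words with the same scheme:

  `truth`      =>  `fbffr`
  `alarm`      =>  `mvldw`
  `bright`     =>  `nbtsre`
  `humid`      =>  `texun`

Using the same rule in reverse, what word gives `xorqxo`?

legend

Shifts by position in truth: pos 0: t→f (+12), pos 1: r→b (+10), pos 2: u→f (+11), pos 3: t→f (+12), pos 4: h→r (+10) — repeating every 3. It's a Vigenère-style cipher with numeric key [12,10,11]: position i shifts by key[i mod 3].
Decoding xorqxo: x−12=l, o−10=e, r−11=g, q−12=e, x−10=n, o−11=d.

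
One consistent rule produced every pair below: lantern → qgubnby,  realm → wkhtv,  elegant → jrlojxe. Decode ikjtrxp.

In lantern: l→q is +5, a→g is +6, n→u is +7, t→b is +8 — the shift increases by 1 each position. The shift increases by 1 at each position, starting from +5: 5, 6, 7, ….
Undoing it on ikjtrxp: i−5=d, k−6=e, j−7=c, t−8=l, r−9=i, x−10=n, p−11=e.

decline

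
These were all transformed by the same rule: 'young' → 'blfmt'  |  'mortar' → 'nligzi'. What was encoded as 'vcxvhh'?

excess

This is the alphabet-reversal cipher (Atbash): a becomes z, b becomes y, etc.
Decoding vcxvhh: v↔e, c↔x, x↔c, v↔e, h↔s, h↔s.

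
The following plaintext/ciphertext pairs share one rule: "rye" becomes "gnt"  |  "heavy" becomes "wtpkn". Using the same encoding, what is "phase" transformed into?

Compare letters: r→g is +15, y→n is +15, e→t is +15 — a constant shift. Every letter moves 15 places later in the alphabet, wrapping around z→a.
For phase: p+15=e, h+15=w, a+15=p, s+15=h, e+15=t.

ewpht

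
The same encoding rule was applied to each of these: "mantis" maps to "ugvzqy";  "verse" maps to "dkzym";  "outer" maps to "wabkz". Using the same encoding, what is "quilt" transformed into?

yaqrb

A repeating key of period 2 is used — shifts +8, +6 over and over.
On quilt: q+8=y, u+6=a, i+8=q, l+6=r, t+8=b.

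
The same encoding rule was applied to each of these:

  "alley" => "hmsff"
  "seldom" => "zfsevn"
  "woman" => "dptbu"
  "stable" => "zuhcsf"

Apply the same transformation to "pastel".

wbzulm

The shifts repeat in a cycle of length 2: positions 0,1,… shift by +7, +1, then the pattern repeats.
For pastel: p+7=w, a+1=b, s+7=z, t+1=u, e+7=l, l+1=m.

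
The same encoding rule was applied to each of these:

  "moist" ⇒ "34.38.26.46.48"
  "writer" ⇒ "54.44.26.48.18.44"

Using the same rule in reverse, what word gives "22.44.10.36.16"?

grand

m(#13)→34 and o(#15)→38: differences scale by 2, so n = 2·pos + 8. The formula is n = 2×(alphabet index, a=1) + 8.
Undoing it on 22.44.10.36.16: 22→(22−8)÷2=7=g, 44→(44−8)÷2=18=r, 10→(10−8)÷2=1=a, 36→(36−8)÷2=14=n, 16→(16−8)÷2=4=d.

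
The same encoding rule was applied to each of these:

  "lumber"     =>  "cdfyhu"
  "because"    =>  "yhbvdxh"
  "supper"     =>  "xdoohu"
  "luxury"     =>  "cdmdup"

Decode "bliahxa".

Each letter's alphabet position (a=0..z=25) is mapped through 3·x+21 mod 26 — an affine cipher.
Decoding bliahxa: b(1)→9·(1−21)≡2=c; l(11)→9·(11−21)≡14=o; i(8)→9·(8−21)≡13=n; a(0)→9·(0−21)≡19=t; h(7)→9·(7−21)≡4=e; x(23)→9·(23−21)≡18=s; a(0)→9·(0−21)≡19=t (all mod 26).

contest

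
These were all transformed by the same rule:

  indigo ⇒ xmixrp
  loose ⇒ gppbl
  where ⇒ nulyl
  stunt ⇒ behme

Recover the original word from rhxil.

guide

i(8)→x(23) and n(13)→m(12) fit y≡3x+25 (mod 26); the inverse of 3 mod 26 is 9. Each letter's alphabet position (a=0..z=25) is mapped through 3·x+25 mod 26 — an affine cipher.
Decoding rhxil: r(17)→9·(17−25)≡6=g; h(7)→9·(7−25)≡20=u; x(23)→9·(23−25)≡8=i; i(8)→9·(8−25)≡3=d; l(11)→9·(11−25)≡4=e (all mod 26).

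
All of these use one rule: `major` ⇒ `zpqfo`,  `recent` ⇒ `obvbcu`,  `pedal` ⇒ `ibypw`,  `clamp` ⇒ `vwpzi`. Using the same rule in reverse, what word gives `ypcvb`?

dance

m(12)→z(25) and a(0)→p(15) fit y≡3x+15 (mod 26); the inverse of 3 mod 26 is 9. Each letter's alphabet position (a=0..z=25) is mapped through 3·x+15 mod 26 — an affine cipher.
Reversing it on ypcvb: y(24)→9·(24−15)≡3=d; p(15)→9·(15−15)≡0=a; c(2)→9·(2−15)≡13=n; v(21)→9·(21−15)≡2=c; b(1)→9·(1−15)≡4=e (all mod 26).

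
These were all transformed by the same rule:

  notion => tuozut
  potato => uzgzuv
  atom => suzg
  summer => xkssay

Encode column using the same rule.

The output letters match the input read backwards, each shifted +6: notion reversed is noiton. Read the word backwards and shift each letter +6.
For column: reverse → nmuloc; then shift: n+6=t, m+6=s, u+6=a, l+6=r, o+6=u, c+6=i.

tsarui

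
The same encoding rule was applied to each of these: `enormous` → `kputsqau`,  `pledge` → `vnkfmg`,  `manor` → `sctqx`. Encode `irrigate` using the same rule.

otxkmczg

A repeating key of period 2 is used — shifts +6, +2 over and over.
On irrigate: i+6=o, r+2=t, r+6=x, i+2=k, g+6=m, a+2=c, t+6=z, e+2=g.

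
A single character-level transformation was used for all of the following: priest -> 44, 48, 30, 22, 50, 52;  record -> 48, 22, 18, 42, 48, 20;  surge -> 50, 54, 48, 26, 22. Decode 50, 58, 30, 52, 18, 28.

p(#16)→44 and r(#18)→48: differences scale by 2, so n = 2·pos + 12. Each letter becomes 2×(its alphabet position, a=1..z=26) + 12.
Undoing it on 50, 58, 30, 52, 18, 28: 50→(50−12)÷2=19=s, 58→(58−12)÷2=23=w, 30→(30−12)÷2=9=i, 52→(52−12)÷2=20=t, 18→(18−12)÷2=3=c, 28→(28−12)÷2=8=h.

switch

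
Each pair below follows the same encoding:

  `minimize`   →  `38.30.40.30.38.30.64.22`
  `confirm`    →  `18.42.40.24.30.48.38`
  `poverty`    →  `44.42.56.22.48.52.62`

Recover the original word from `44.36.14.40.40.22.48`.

planner

m(#13)→38 and i(#9)→30: differences scale by 2, so n = 2·pos + 12. Each letter becomes 2×(its alphabet position, a=1..z=26) + 12.
Decoding 44.36.14.40.40.22.48: 44→(44−12)÷2=16=p, 36→(36−12)÷2=12=l, 14→(14−12)÷2=1=a, 40→(40−12)÷2=14=n, 40→(40−12)÷2=14=n, 22→(22−12)÷2=5=e, 48→(48−12)÷2=18=r.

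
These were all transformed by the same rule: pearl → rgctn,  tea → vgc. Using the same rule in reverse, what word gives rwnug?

Compare letters: p→r is +2, e→g is +2, a→c is +2 — a constant shift. Every letter moves 2 places later in the alphabet, wrapping around z→a.
Undoing it on rwnug: r−2=p, w−2=u, n−2=l, u−2=s, g−2=e.

pulse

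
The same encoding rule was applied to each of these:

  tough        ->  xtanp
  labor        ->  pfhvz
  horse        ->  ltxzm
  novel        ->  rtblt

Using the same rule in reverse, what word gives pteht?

loyal

Each letter shifts forward by (position + 4), i.e. 4, 5, 6, … — the shift grows by one for each successive letter.
Undoing it on pteht: p−4=l, t−5=o, e−6=y, h−7=a, t−8=l.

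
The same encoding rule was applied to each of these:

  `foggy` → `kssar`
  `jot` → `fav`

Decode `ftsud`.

right

The output letters match the input read backwards, each shifted +12: foggy reversed is yggof. Two steps: reverse the string, then apply a Caesar shift of +12.
Undoing it on ftsud: shift back: f−12=t, t−12=h, s−12=g, u−12=i, d−12=r → thgir; then reverse → right.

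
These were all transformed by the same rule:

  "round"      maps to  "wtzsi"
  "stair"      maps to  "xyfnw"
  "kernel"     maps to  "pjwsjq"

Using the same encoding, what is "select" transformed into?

xjqjhy

Each letter is shifted forward by 5 in the alphabet (a Caesar shift of +5).
Applying it to select: s+5=x, e+5=j, l+5=q, e+5=j, c+5=h, t+5=y.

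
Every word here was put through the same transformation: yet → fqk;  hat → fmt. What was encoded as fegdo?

Two steps: reverse the string, then apply a Caesar shift of +12.
Undoing it on fegdo: shift back: f−12=t, e−12=s, g−12=u, d−12=r, o−12=c → tsurc; then reverse → crust.

crust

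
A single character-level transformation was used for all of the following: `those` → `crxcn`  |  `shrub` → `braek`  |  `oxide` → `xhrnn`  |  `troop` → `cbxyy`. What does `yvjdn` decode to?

plate

Shifts by position in those: pos 0: t→c (+9), pos 1: h→r (+10), pos 2: o→x (+9), pos 3: s→c (+10) — repeating every 2. It's a Vigenère-style cipher with numeric key [9,10]: position i shifts by key[i mod 2].
Undoing it on yvjdn: y−9=p, v−10=l, j−9=a, d−10=t, n−9=e.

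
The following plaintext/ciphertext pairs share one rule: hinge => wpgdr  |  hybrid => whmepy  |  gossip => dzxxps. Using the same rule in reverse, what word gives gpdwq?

Each letter's alphabet position (a=0..z=25) is mapped through 19·x+19 mod 26 — an affine cipher.
Reversing it on gpdwq: g(6)→11·(6−19)≡13=n; p(15)→11·(15−19)≡8=i; d(3)→11·(3−19)≡6=g; w(22)→11·(22−19)≡7=h; q(16)→11·(16−19)≡19=t (all mod 26).

night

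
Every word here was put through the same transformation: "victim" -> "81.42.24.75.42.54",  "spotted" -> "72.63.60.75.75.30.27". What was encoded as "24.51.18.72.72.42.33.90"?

Each letter becomes 3×(its alphabet position, a=1..z=26) + 15.
Decoding 24.51.18.72.72.42.33.90: 24→(24−15)÷3=3=c, 51→(51−15)÷3=12=l, 18→(18−15)÷3=1=a, 72→(72−15)÷3=19=s, 72→(72−15)÷3=19=s, 42→(42−15)÷3=9=i, 33→(33−15)÷3=6=f, 90→(90−15)÷3=25=y.

classify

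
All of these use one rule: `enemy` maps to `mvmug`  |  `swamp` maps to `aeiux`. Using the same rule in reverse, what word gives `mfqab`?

exist

Compare letters: e→m is +8, n→v is +8, e→m is +8 — a constant shift. It's a constant shift of +8 (ROT8).
Reversing it on mfqab: m−8=e, f−8=x, q−8=i, a−8=s, b−8=t.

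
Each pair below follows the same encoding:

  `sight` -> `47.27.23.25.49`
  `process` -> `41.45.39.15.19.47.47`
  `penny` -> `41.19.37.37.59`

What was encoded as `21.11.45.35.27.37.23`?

s(#19)→47 and i(#9)→27: differences scale by 2, so n = 2·pos + 9. Each letter becomes 2×(its alphabet position, a=1..z=26) + 9.
Decoding 21.11.45.35.27.37.23: 21→(21−9)÷2=6=f, 11→(11−9)÷2=1=a, 45→(45−9)÷2=18=r, 35→(35−9)÷2=13=m, 27→(27−9)÷2=9=i, 37→(37−9)÷2=14=n, 23→(23−9)÷2=7=g.

farming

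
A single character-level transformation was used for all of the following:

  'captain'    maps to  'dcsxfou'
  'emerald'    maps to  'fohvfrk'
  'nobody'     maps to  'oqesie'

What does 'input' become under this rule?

jpsyy

In captain: c→d is +1, a→c is +2, p→s is +3, t→x is +4 — the shift increases by 1 each position. Letter i (0-indexed) is shifted by i+1, so successive shifts are 1, 2, 3, ….
For input: i+1=j, n+2=p, p+3=s, u+4=y, t+5=y.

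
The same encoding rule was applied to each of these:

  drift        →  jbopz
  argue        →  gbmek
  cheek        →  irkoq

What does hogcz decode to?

Shifts by position in drift: pos 0: d→j (+6), pos 1: r→b (+10), pos 2: i→o (+6), pos 3: f→p (+10) — repeating every 2. A repeating key of period 2 is used — shifts +6, +10 over and over.
Reversing it on hogcz: h−6=b, o−10=e, g−6=a, c−10=s, z−6=t.

beast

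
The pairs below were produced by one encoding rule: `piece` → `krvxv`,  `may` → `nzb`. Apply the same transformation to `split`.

hkorg

This is the alphabet-reversal cipher (Atbash): a becomes z, b becomes y, etc.
Applying it to split: s↔h, p↔k, l↔o, i↔r, t↔g.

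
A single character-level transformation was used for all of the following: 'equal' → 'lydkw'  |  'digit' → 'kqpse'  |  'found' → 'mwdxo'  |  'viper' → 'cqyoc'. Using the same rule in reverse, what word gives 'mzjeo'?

Each letter shifts forward by (position + 7), i.e. 7, 8, 9, … — the shift grows by one for each successive letter.
Decoding mzjeo: m−7=f, z−8=r, j−9=a, e−10=u, o−11=d.

fraud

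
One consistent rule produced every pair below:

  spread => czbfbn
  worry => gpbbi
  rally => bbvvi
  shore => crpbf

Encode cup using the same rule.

Two shifts are in play — +1 for a/e/i/o/u, +10 for every other letter.
Applying it to cup: c(cons)+10=m, u(vowel)+1=v, p(cons)+10=z.

mvz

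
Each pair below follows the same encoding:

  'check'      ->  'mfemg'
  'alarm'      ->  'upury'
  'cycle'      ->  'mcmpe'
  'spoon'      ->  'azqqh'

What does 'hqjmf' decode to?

This is an affine cipher: with a=0,…,z=25, each position x becomes (9x+20) mod 26.
Decoding hqjmf: h(7)→3·(7−20)≡13=n; q(16)→3·(16−20)≡14=o; j(9)→3·(9−20)≡19=t; m(12)→3·(12−20)≡2=c; f(5)→3·(5−20)≡7=h (all mod 26).

notch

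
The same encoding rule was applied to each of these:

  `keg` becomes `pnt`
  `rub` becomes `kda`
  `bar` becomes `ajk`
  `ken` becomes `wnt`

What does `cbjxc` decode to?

toast

The output letters match the input read backwards, each shifted +9: keg reversed is gek. The word is reversed, then every letter is shifted forward by 9.
Undoing it on cbjxc: shift back: c−9=t, b−9=s, j−9=a, x−9=o, c−9=t → tsaot; then reverse → toast.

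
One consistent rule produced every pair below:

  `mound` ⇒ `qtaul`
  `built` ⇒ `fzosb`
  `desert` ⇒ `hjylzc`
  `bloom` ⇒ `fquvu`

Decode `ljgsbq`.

health

Letter i (0-indexed) is shifted by i+4, so successive shifts are 4, 5, 6, ….
Reversing it on ljgsbq: l−4=h, j−5=e, g−6=a, s−7=l, b−8=t, q−9=h.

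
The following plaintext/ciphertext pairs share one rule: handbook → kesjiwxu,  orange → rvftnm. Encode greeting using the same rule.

jvjkaqwq

In handbook: h→k is +3, a→e is +4, n→s is +5, d→j is +6 — the shift increases by 1 each position. Letter i (0-indexed) is shifted by i+3, so successive shifts are 3, 4, 5, ….
Applying it to greeting: g+3=j, r+4=v, e+5=j, e+6=k, t+7=a, i+8=q, n+9=w, g+10=q.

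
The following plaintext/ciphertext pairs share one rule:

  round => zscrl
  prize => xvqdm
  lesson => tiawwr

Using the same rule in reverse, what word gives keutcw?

Shifts by position in round: pos 0: r→z (+8), pos 1: o→s (+4), pos 2: u→c (+8), pos 3: n→r (+4) — repeating every 2. It's a Vigenère-style cipher with numeric key [8,4]: position i shifts by key[i mod 2].
Undoing it on keutcw: k−8=c, e−4=a, u−8=m, t−4=p, c−8=u, w−4=s.

campus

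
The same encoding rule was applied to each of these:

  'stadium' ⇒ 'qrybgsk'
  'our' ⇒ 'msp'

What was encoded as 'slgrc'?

unite

It's a constant shift of +24 (ROT24).
Reversing it on slgrc: s−24=u, l−24=n, g−24=i, r−24=t, c−24=e.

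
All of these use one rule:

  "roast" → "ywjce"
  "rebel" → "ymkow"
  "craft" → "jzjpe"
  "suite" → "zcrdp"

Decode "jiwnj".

candy

In roast: r→y is +7, o→w is +8, a→j is +9, s→c is +10 — the shift increases by 1 each position. Letter i (0-indexed) is shifted by i+7, so successive shifts are 7, 8, 9, ….
Decoding jiwnj: j−7=c, i−8=a, w−9=n, n−10=d, j−11=y.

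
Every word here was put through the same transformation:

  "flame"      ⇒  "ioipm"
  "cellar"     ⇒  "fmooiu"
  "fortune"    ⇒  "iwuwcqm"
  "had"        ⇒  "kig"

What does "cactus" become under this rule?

Two shifts are in play — +8 for a/e/i/o/u, +3 for every other letter.
On cactus: c(cons)+3=f, a(vowel)+8=i, c(cons)+3=f, t(cons)+3=w, u(vowel)+8=c, s(cons)+3=v.

fifwcv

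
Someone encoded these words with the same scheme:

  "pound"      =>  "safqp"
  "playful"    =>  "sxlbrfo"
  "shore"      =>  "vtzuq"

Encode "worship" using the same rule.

zacvtts

Shifts by position in pound: pos 0: p→s (+3), pos 1: o→a (+12), pos 2: u→f (+11), pos 3: n→q (+3), pos 4: d→p (+12) — repeating every 3. The shifts repeat in a cycle of length 3: positions 0,1,… shift by +3, +12, +11, then the pattern repeats.
On worship: w+3=z, o+12=a, r+11=c, s+3=v, h+12=t, i+11=t, p+3=s.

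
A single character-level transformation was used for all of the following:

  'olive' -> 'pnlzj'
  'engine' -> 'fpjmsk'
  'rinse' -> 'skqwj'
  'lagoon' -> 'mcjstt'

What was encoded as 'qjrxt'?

Each letter shifts forward by (position + 1), i.e. 1, 2, 3, … — the shift grows by one for each successive letter.
Decoding qjrxt: q−1=p, j−2=h, r−3=o, x−4=t, t−5=o.

photo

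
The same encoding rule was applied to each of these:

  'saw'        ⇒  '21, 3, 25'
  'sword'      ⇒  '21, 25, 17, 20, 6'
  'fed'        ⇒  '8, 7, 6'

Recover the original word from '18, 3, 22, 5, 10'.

s is letter #19 and maps to 21: an offset of 2. Letters become their 1-based position plus 2 (so a→3, b→4, …).
Undoing it on 18, 3, 22, 5, 10: 18→(18−2)÷1=16=p, 3→(3−2)÷1=1=a, 22→(22−2)÷1=20=t, 5→(5−2)÷1=3=c, 10→(10−2)÷1=8=h.

patch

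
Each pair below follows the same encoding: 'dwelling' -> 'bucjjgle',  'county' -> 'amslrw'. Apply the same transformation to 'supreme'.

qsnpckc

It's a constant shift of +24 (ROT24).
On supreme: s+24=q, u+24=s, p+24=n, r+24=p, e+24=c, m+24=k, e+24=c.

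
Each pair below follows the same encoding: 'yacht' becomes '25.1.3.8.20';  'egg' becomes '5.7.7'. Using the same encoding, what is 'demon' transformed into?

4.5.13.15.14

y is letter #25 and maps to 25: an offset of 0. Each letter is replaced by its alphabet position (a=1, b=2, …, z=26).
On demon: d=4→4, e=5→5, m=13→13, o=15→15, n=14→14.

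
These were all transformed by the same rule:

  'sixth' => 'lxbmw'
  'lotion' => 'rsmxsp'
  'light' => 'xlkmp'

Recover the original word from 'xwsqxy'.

utmost

The output letters match the input read backwards, each shifted +4: sixth reversed is htxis. Two steps: reverse the string, then apply a Caesar shift of +4.
Reversing it on xwsqxy: shift back: x−4=t, w−4=s, s−4=o, q−4=m, x−4=t, y−4=u → tsomtu; then reverse → utmost.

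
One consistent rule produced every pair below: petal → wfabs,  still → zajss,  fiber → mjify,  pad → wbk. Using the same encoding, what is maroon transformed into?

tbyppu

The shift depends on letter class: consonant p→w is +7, but vowel e→f is +1. Vowels shift forward by 1 and consonants shift forward by 7.
For maroon: m(cons)+7=t, a(vowel)+1=b, r(cons)+7=y, o(vowel)+1=p, o(vowel)+1=p, n(cons)+7=u.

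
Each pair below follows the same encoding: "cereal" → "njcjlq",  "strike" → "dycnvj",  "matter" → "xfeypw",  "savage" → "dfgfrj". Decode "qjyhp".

fence

It's a Vigenère-style cipher with numeric key [11,5]: position i shifts by key[i mod 2].
Reversing it on qjyhp: q−11=f, j−5=e, y−11=n, h−5=c, p−11=e.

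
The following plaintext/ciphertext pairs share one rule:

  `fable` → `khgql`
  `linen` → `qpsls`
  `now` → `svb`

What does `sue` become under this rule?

The shift depends on letter class: consonant f→k is +5, but vowel a→h is +7. The rule splits by letter class: vowels +7, consonants +5.
For sue: s(cons)+5=x, u(vowel)+7=b, e(vowel)+7=l.

xbl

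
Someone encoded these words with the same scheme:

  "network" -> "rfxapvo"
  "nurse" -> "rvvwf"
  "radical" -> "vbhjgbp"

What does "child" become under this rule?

The shift depends on letter class: consonant n→r is +4, but vowel e→f is +1. Vowels shift forward by 1 and consonants shift forward by 4.
For child: c(cons)+4=g, h(cons)+4=l, i(vowel)+1=j, l(cons)+4=p, d(cons)+4=h.

gljph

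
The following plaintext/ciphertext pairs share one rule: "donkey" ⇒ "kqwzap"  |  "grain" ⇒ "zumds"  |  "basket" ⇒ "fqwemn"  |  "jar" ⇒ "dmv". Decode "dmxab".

The output letters match the input read backwards, each shifted +12: donkey reversed is yeknod. The word is reversed, then every letter is shifted forward by 12.
Undoing it on dmxab: shift back: d−12=r, m−12=a, x−12=l, a−12=o, b−12=p → ralop; then reverse → polar.

polar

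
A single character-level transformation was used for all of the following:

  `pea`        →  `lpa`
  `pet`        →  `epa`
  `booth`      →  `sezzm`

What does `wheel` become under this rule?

The output letters match the input read backwards, each shifted +11: pea reversed is aep. The word is reversed, then every letter is shifted forward by 11.
For wheel: reverse → leehw; then shift: l+11=w, e+11=p, e+11=p, h+11=s, w+11=h.

wppsh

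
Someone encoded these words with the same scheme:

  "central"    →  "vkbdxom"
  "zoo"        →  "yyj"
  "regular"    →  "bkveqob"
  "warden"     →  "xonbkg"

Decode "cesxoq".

genius

Read the word backwards and shift each letter +10.
Undoing it on cesxoq: shift back: c−10=s, e−10=u, s−10=i, x−10=n, o−10=e, q−10=g → suineg; then reverse → genius.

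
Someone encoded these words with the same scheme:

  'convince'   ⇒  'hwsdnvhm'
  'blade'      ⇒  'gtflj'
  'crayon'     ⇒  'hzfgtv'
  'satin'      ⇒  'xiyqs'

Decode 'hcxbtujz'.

customer

Shifts by position in convince: pos 0: c→h (+5), pos 1: o→w (+8), pos 2: n→s (+5), pos 3: v→d (+8) — repeating every 2. A repeating key of period 2 is used — shifts +5, +8 over and over.
Decoding hcxbtujz: h−5=c, c−8=u, x−5=s, b−8=t, t−5=o, u−8=m, j−5=e, z−8=r.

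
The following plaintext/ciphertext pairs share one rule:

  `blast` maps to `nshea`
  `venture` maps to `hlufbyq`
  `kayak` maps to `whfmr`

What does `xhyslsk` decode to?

Shifts by position in blast: pos 0: b→n (+12), pos 1: l→s (+7), pos 2: a→h (+7), pos 3: s→e (+12), pos 4: t→a (+7) — repeating every 3. A repeating key of period 3 is used — shifts +12, +7, +7 over and over.
Reversing it on xhyslsk: x−12=l, h−7=a, y−7=r, s−12=g, l−7=e, s−7=l, k−12=y.

largely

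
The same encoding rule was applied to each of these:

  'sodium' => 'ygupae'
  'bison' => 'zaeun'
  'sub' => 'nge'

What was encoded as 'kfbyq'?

Two steps: reverse the string, then apply a Caesar shift of +12.
Decoding kfbyq: shift back: k−12=y, f−12=t, b−12=p, y−12=m, q−12=e → ytpme; then reverse → empty.

empty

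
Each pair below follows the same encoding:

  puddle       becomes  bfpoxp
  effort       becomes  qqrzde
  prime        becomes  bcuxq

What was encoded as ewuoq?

Shifts by position in puddle: pos 0: p→b (+12), pos 1: u→f (+11), pos 2: d→p (+12), pos 3: d→o (+11) — repeating every 2. The shifts repeat in a cycle of length 2: positions 0,1,… shift by +12, +11, then the pattern repeats.
Reversing it on ewuoq: e−12=s, w−11=l, u−12=i, o−11=d, q−12=e.

slide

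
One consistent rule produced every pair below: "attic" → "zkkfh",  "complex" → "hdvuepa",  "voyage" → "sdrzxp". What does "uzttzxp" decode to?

passage

a(0)→z(25) and t(19)→k(10) fit y≡17x+25 (mod 26); the inverse of 17 mod 26 is 23. This is an affine cipher: with a=0,…,z=25, each position x becomes (17x+25) mod 26.
Reversing it on uzttzxp: u(20)→23·(20−25)≡15=p; z(25)→23·(25−25)≡0=a; t(19)→23·(19−25)≡18=s; t(19)→23·(19−25)≡18=s; z(25)→23·(25−25)≡0=a; x(23)→23·(23−25)≡6=g; p(15)→23·(15−25)≡4=e (all mod 26).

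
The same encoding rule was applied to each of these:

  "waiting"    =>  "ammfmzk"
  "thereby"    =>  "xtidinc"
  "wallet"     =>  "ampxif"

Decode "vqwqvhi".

Shifts by position in waiting: pos 0: w→a (+4), pos 1: a→m (+12), pos 2: i→m (+4), pos 3: t→f (+12) — repeating every 2. It's a Vigenère-style cipher with numeric key [4,12]: position i shifts by key[i mod 2].
Decoding vqwqvhi: v−4=r, q−12=e, w−4=s, q−12=e, v−4=r, h−12=v, i−4=e.

reserve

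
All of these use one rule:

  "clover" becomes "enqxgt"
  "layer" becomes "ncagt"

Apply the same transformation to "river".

This is a Caesar cipher with shift 2.
On river: r+2=t, i+2=k, v+2=x, e+2=g, r+2=t.

tkxgt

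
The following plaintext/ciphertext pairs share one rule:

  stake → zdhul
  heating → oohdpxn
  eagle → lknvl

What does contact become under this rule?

jyudhma

A repeating key of period 2 is used — shifts +7, +10 over and over.
On contact: c+7=j, o+10=y, n+7=u, t+10=d, a+7=h, c+10=m, t+7=a.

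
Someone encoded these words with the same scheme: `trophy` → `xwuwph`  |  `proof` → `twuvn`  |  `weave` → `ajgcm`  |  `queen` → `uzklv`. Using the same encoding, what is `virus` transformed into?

In trophy: t→x is +4, r→w is +5, o→u is +6, p→w is +7 — the shift increases by 1 each position. Letter i (0-indexed) is shifted by i+4, so successive shifts are 4, 5, 6, ….
On virus: v+4=z, i+5=n, r+6=x, u+7=b, s+8=a.

znxba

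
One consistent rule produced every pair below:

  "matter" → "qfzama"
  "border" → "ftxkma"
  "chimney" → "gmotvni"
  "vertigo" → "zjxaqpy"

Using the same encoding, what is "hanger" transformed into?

lftnma

In matter: m→q is +4, a→f is +5, t→z is +6, t→a is +7 — the shift increases by 1 each position. Each letter shifts forward by (position + 4), i.e. 4, 5, 6, … — the shift grows by one for each successive letter.
Applying it to hanger: h+4=l, a+5=f, n+6=t, g+7=n, e+8=m, r+9=a.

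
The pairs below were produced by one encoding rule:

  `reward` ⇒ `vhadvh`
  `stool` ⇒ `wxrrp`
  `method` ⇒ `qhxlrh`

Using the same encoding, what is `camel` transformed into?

gdqhp

The shift depends on letter class: consonant r→v is +4, but vowel e→h is +3. The rule splits by letter class: vowels +3, consonants +4.
On camel: c(cons)+4=g, a(vowel)+3=d, m(cons)+4=q, e(vowel)+3=h, l(cons)+4=p.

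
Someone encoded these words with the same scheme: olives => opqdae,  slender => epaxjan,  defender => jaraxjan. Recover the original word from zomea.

house

o(14)→o(14) and l(11)→p(15) fit y≡17x+10 (mod 26); the inverse of 17 mod 26 is 23. Treating letters as 0–25, the rule is x ↦ 17x + 10 (mod 26).
Reversing it on zomea: z(25)→23·(25−10)≡7=h; o(14)→23·(14−10)≡14=o; m(12)→23·(12−10)≡20=u; e(4)→23·(4−10)≡18=s; a(0)→23·(0−10)≡4=e (all mod 26).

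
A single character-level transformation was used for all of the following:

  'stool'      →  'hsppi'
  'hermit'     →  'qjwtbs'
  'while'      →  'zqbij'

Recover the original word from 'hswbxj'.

s(18)→h(7) and t(19)→s(18) fit y≡11x+17 (mod 26); the inverse of 11 mod 26 is 19. Treating letters as 0–25, the rule is x ↦ 11x + 17 (mod 26).
Undoing it on hswbxj: h(7)→19·(7−17)≡18=s; s(18)→19·(18−17)≡19=t; w(22)→19·(22−17)≡17=r; b(1)→19·(1−17)≡8=i; x(23)→19·(23−17)≡10=k; j(9)→19·(9−17)≡4=e (all mod 26).

strike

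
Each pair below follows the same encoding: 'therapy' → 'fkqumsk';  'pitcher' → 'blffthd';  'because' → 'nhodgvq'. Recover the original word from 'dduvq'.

Shifts by position in therapy: pos 0: t→f (+12), pos 1: h→k (+3), pos 2: e→q (+12), pos 3: r→u (+3) — repeating every 2. The shifts repeat in a cycle of length 2: positions 0,1,… shift by +12, +3, then the pattern repeats.
Reversing it on dduvq: d−12=r, d−3=a, u−12=i, v−3=s, q−12=e.

raise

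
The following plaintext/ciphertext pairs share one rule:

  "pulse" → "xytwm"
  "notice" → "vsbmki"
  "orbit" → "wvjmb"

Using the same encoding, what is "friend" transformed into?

nvqivh

Shifts by position in pulse: pos 0: p→x (+8), pos 1: u→y (+4), pos 2: l→t (+8), pos 3: s→w (+4) — repeating every 2. It's a Vigenère-style cipher with numeric key [8,4]: position i shifts by key[i mod 2].
Applying it to friend: f+8=n, r+4=v, i+8=q, e+4=i, n+8=v, d+4=h.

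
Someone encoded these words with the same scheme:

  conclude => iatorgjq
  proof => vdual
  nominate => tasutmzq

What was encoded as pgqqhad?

jukebox

Shifts by position in conclude: pos 0: c→i (+6), pos 1: o→a (+12), pos 2: n→t (+6), pos 3: c→o (+12) — repeating every 2. It's a Vigenère-style cipher with numeric key [6,12]: position i shifts by key[i mod 2].
Undoing it on pgqqhad: p−6=j, g−12=u, q−6=k, q−12=e, h−6=b, a−12=o, d−6=x.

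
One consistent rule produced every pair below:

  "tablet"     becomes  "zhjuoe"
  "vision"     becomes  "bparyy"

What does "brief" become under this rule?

hyqnp

In tablet: t→z is +6, a→h is +7, b→j is +8, l→u is +9 — the shift increases by 1 each position. Each letter shifts forward by (position + 6), i.e. 6, 7, 8, … — the shift grows by one for each successive letter.
On brief: b+6=h, r+7=y, i+8=q, e+9=n, f+10=p.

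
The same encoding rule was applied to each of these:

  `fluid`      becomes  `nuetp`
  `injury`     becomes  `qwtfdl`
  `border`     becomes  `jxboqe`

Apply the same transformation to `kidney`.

In fluid: f→n is +8, l→u is +9, u→e is +10, i→t is +11 — the shift increases by 1 each position. Each letter shifts forward by (position + 8), i.e. 8, 9, 10, … — the shift grows by one for each successive letter.
For kidney: k+8=s, i+9=r, d+10=n, n+11=y, e+12=q, y+13=l.

srnyql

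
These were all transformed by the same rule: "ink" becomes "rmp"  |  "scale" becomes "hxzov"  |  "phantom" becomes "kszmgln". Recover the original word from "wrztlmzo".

diagonal

Each pair mirrors across the alphabet (i↔r, n↔m, k↔p): positions sum to 25. Letters are reflected about the middle of the alphabet (position → 25−position): Atbash.
Reversing it on wrztlmzo: w↔d, r↔i, z↔a, t↔g, l↔o, m↔n, z↔a, o↔l.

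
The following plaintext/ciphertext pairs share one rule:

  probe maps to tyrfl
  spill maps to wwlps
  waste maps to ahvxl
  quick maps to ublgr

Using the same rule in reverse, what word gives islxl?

elite

Shifts by position in probe: pos 0: p→t (+4), pos 1: r→y (+7), pos 2: o→r (+3), pos 3: b→f (+4), pos 4: e→l (+7) — repeating every 3. It's a Vigenère-style cipher with numeric key [4,7,3]: position i shifts by key[i mod 3].
Reversing it on islxl: i−4=e, s−7=l, l−3=i, x−4=t, l−7=e.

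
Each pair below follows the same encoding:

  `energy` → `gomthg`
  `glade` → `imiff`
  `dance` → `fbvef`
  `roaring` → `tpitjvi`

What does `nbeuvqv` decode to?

Shifts by position in energy: pos 0: e→g (+2), pos 1: n→o (+1), pos 2: e→m (+8), pos 3: r→t (+2), pos 4: g→h (+1), pos 5: y→g (+8) — repeating every 3. It's a Vigenère-style cipher with numeric key [2,1,8]: position i shifts by key[i mod 3].
Undoing it on nbeuvqv: n−2=l, b−1=a, e−8=w, u−2=s, v−1=u, q−8=i, v−2=t.

lawsuit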